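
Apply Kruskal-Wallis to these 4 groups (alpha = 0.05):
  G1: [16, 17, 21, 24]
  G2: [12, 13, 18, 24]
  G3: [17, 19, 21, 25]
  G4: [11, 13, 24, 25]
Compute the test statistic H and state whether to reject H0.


Step 1: Combine all N = 16 observations and assign midranks.
sorted (value, group, rank): (11,G4,1), (12,G2,2), (13,G2,3.5), (13,G4,3.5), (16,G1,5), (17,G1,6.5), (17,G3,6.5), (18,G2,8), (19,G3,9), (21,G1,10.5), (21,G3,10.5), (24,G1,13), (24,G2,13), (24,G4,13), (25,G3,15.5), (25,G4,15.5)
Step 2: Sum ranks within each group.
R_1 = 35 (n_1 = 4)
R_2 = 26.5 (n_2 = 4)
R_3 = 41.5 (n_3 = 4)
R_4 = 33 (n_4 = 4)
Step 3: H = 12/(N(N+1)) * sum(R_i^2/n_i) - 3(N+1)
     = 12/(16*17) * (35^2/4 + 26.5^2/4 + 41.5^2/4 + 33^2/4) - 3*17
     = 0.044118 * 1184.62 - 51
     = 1.262868.
Step 4: Ties present; correction factor C = 1 - 48/(16^3 - 16) = 0.988235. Corrected H = 1.262868 / 0.988235 = 1.277902.
Step 5: Under H0, H ~ chi^2(3); p-value = 0.734387.
Step 6: alpha = 0.05. fail to reject H0.

H = 1.2779, df = 3, p = 0.734387, fail to reject H0.


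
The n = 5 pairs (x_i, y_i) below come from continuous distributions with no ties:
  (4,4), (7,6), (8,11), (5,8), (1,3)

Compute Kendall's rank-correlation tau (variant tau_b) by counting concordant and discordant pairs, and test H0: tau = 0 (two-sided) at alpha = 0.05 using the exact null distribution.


Step 1: Enumerate the 10 unordered pairs (i,j) with i<j and classify each by sign(x_j-x_i) * sign(y_j-y_i).
  (1,2):dx=+3,dy=+2->C; (1,3):dx=+4,dy=+7->C; (1,4):dx=+1,dy=+4->C; (1,5):dx=-3,dy=-1->C
  (2,3):dx=+1,dy=+5->C; (2,4):dx=-2,dy=+2->D; (2,5):dx=-6,dy=-3->C; (3,4):dx=-3,dy=-3->C
  (3,5):dx=-7,dy=-8->C; (4,5):dx=-4,dy=-5->C
Step 2: C = 9, D = 1, total pairs = 10.
Step 3: tau = (C - D)/(n(n-1)/2) = (9 - 1)/10 = 0.800000.
Step 4: Exact two-sided p-value (enumerate n! = 120 permutations of y under H0): p = 0.083333.
Step 5: alpha = 0.05. fail to reject H0.

tau_b = 0.8000 (C=9, D=1), p = 0.083333, fail to reject H0.


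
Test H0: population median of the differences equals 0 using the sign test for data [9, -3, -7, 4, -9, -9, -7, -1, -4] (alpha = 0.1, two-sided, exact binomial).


Step 1: Discard zero differences. Original n = 9; n_eff = number of nonzero differences = 9.
Nonzero differences (with sign): +9, -3, -7, +4, -9, -9, -7, -1, -4
Step 2: Count signs: positive = 2, negative = 7.
Step 3: Under H0: P(positive) = 0.5, so the number of positives S ~ Bin(9, 0.5).
Step 4: Two-sided exact p-value = sum of Bin(9,0.5) probabilities at or below the observed probability = 0.179688.
Step 5: alpha = 0.1. fail to reject H0.

n_eff = 9, pos = 2, neg = 7, p = 0.179688, fail to reject H0.


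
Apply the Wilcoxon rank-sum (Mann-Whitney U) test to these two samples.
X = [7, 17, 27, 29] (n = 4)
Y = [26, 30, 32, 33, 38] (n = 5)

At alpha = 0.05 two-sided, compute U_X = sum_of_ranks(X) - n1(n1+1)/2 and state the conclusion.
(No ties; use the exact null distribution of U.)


Step 1: Combine and sort all 9 observations; assign midranks.
sorted (value, group): (7,X), (17,X), (26,Y), (27,X), (29,X), (30,Y), (32,Y), (33,Y), (38,Y)
ranks: 7->1, 17->2, 26->3, 27->4, 29->5, 30->6, 32->7, 33->8, 38->9
Step 2: Rank sum for X: R1 = 1 + 2 + 4 + 5 = 12.
Step 3: U_X = R1 - n1(n1+1)/2 = 12 - 4*5/2 = 12 - 10 = 2.
       U_Y = n1*n2 - U_X = 20 - 2 = 18.
Step 4: No ties, so the exact null distribution of U (based on enumerating the C(9,4) = 126 equally likely rank assignments) gives the two-sided p-value.
Step 5: p-value = 0.063492; compare to alpha = 0.05. fail to reject H0.

U_X = 2, p = 0.063492, fail to reject H0 at alpha = 0.05.


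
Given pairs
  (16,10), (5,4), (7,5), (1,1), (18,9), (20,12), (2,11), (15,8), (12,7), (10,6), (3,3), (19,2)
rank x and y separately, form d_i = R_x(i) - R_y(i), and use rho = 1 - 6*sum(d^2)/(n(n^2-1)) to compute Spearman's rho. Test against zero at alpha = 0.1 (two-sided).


Step 1: Rank x and y separately (midranks; no ties here).
rank(x): 16->9, 5->4, 7->5, 1->1, 18->10, 20->12, 2->2, 15->8, 12->7, 10->6, 3->3, 19->11
rank(y): 10->10, 4->4, 5->5, 1->1, 9->9, 12->12, 11->11, 8->8, 7->7, 6->6, 3->3, 2->2
Step 2: d_i = R_x(i) - R_y(i); compute d_i^2.
  (9-10)^2=1, (4-4)^2=0, (5-5)^2=0, (1-1)^2=0, (10-9)^2=1, (12-12)^2=0, (2-11)^2=81, (8-8)^2=0, (7-7)^2=0, (6-6)^2=0, (3-3)^2=0, (11-2)^2=81
sum(d^2) = 164.
Step 3: rho = 1 - 6*164 / (12*(12^2 - 1)) = 1 - 984/1716 = 0.426573.
Step 4: Under H0, t = rho * sqrt((n-2)/(1-rho^2)) = 1.4914 ~ t(10).
Step 5: Two-sided p-value from the t-distribution with 10 df = 0.166700.
Step 6: alpha = 0.1. fail to reject H0.

rho = 0.4266, p = 0.166700, fail to reject H0 at alpha = 0.1.


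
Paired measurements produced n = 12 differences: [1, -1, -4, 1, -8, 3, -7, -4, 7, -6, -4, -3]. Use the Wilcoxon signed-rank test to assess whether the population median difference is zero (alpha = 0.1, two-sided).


Step 1: Drop any zero differences (none here) and take |d_i|.
|d| = [1, 1, 4, 1, 8, 3, 7, 4, 7, 6, 4, 3]
Step 2: Midrank |d_i| (ties get averaged ranks).
ranks: |1|->2, |1|->2, |4|->7, |1|->2, |8|->12, |3|->4.5, |7|->10.5, |4|->7, |7|->10.5, |6|->9, |4|->7, |3|->4.5
Step 3: Attach original signs; sum ranks with positive sign and with negative sign.
W+ = 2 + 2 + 4.5 + 10.5 = 19
W- = 2 + 7 + 12 + 10.5 + 7 + 9 + 7 + 4.5 = 59
(Check: W+ + W- = 78 should equal n(n+1)/2 = 78.)
Step 4: Test statistic W = min(W+, W-) = 19.
Step 5: Ties in |d|, so use the tie-corrected normal approximation.
        E[W] = n(n+1)/4 = 12*13/4 = 39.
        Tie groups: |d|=1 (t=3), |d|=3 (t=2), |d|=4 (t=3), |d|=7 (t=2); sum(t^3 - t) = 60.
        Var[W] = n(n+1)(2n+1)/24 - sum(t^3-t)/48 = 3900/24 - 60/48 = 161.25.
        z = (W - E[W]) / sqrt(Var[W]) = (19 - 39) / 12.6984 = -1.5750.
        Two-sided p = 2*Phi(z) = 0.115257.
Step 6: alpha = 0.1. fail to reject H0.

W+ = 19, W- = 59, W = min = 19, p = 0.115257, fail to reject H0.


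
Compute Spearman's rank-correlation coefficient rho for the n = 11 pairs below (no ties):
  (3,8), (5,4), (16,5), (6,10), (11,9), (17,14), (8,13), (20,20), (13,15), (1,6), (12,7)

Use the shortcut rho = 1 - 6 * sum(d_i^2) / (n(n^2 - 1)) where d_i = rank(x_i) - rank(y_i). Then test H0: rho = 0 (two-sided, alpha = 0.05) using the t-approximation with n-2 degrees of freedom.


Step 1: Rank x and y separately (midranks; no ties here).
rank(x): 3->2, 5->3, 16->9, 6->4, 11->6, 17->10, 8->5, 20->11, 13->8, 1->1, 12->7
rank(y): 8->5, 4->1, 5->2, 10->7, 9->6, 14->9, 13->8, 20->11, 15->10, 6->3, 7->4
Step 2: d_i = R_x(i) - R_y(i); compute d_i^2.
  (2-5)^2=9, (3-1)^2=4, (9-2)^2=49, (4-7)^2=9, (6-6)^2=0, (10-9)^2=1, (5-8)^2=9, (11-11)^2=0, (8-10)^2=4, (1-3)^2=4, (7-4)^2=9
sum(d^2) = 98.
Step 3: rho = 1 - 6*98 / (11*(11^2 - 1)) = 1 - 588/1320 = 0.554545.
Step 4: Under H0, t = rho * sqrt((n-2)/(1-rho^2)) = 1.9992 ~ t(9).
Step 5: Two-sided p-value from the t-distribution with 9 df = 0.076652.
Step 6: alpha = 0.05. fail to reject H0.

rho = 0.5545, p = 0.076652, fail to reject H0 at alpha = 0.05.


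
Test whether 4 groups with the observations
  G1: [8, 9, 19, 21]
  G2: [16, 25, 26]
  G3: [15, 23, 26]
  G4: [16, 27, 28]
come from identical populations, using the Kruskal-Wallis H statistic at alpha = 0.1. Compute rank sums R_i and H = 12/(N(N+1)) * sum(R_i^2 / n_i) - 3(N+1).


Step 1: Combine all N = 13 observations and assign midranks.
sorted (value, group, rank): (8,G1,1), (9,G1,2), (15,G3,3), (16,G2,4.5), (16,G4,4.5), (19,G1,6), (21,G1,7), (23,G3,8), (25,G2,9), (26,G2,10.5), (26,G3,10.5), (27,G4,12), (28,G4,13)
Step 2: Sum ranks within each group.
R_1 = 16 (n_1 = 4)
R_2 = 24 (n_2 = 3)
R_3 = 21.5 (n_3 = 3)
R_4 = 29.5 (n_4 = 3)
Step 3: H = 12/(N(N+1)) * sum(R_i^2/n_i) - 3(N+1)
     = 12/(13*14) * (16^2/4 + 24^2/3 + 21.5^2/3 + 29.5^2/3) - 3*14
     = 0.065934 * 700.167 - 42
     = 4.164835.
Step 4: Ties present; correction factor C = 1 - 12/(13^3 - 13) = 0.994505. Corrected H = 4.164835 / 0.994505 = 4.187845.
Step 5: Under H0, H ~ chi^2(3); p-value = 0.241882.
Step 6: alpha = 0.1. fail to reject H0.

H = 4.1878, df = 3, p = 0.241882, fail to reject H0.


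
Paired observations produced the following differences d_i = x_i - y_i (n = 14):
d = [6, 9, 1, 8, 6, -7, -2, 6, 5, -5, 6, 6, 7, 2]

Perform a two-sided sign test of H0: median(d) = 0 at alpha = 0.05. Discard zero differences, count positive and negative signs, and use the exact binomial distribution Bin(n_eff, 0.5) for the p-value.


Step 1: Discard zero differences. Original n = 14; n_eff = number of nonzero differences = 14.
Nonzero differences (with sign): +6, +9, +1, +8, +6, -7, -2, +6, +5, -5, +6, +6, +7, +2
Step 2: Count signs: positive = 11, negative = 3.
Step 3: Under H0: P(positive) = 0.5, so the number of positives S ~ Bin(14, 0.5).
Step 4: Two-sided exact p-value = sum of Bin(14,0.5) probabilities at or below the observed probability = 0.057373.
Step 5: alpha = 0.05. fail to reject H0.

n_eff = 14, pos = 11, neg = 3, p = 0.057373, fail to reject H0.


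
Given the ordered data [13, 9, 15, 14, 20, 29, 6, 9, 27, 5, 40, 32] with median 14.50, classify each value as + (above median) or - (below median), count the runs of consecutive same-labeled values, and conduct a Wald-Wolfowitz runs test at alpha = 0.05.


Step 1: Compute median = 14.50; label A = above, B = below.
Labels in order: BBABAABBABAA  (n_A = 6, n_B = 6)
Step 2: Count runs R = 8.
Step 3: Under H0 (random ordering), E[R] = 2*n_A*n_B/(n_A+n_B) + 1 = 2*6*6/12 + 1 = 7.0000.
        Var[R] = 2*n_A*n_B*(2*n_A*n_B - n_A - n_B) / ((n_A+n_B)^2 * (n_A+n_B-1)) = 4320/1584 = 2.7273.
        SD[R] = 1.6514.
Step 4: Continuity-corrected z = (R - 0.5 - E[R]) / SD[R] = (8 - 0.5 - 7.0000) / 1.6514 = 0.3028.
Step 5: Two-sided p-value via normal approximation = 2*(1 - Phi(|z|)) = 0.762069.
Step 6: alpha = 0.05. fail to reject H0.

R = 8, z = 0.3028, p = 0.762069, fail to reject H0.


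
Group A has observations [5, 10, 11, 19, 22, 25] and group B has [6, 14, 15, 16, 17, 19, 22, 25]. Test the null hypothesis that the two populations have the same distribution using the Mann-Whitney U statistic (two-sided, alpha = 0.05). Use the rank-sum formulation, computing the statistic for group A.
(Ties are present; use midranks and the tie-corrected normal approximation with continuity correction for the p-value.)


Step 1: Combine and sort all 14 observations; assign midranks.
sorted (value, group): (5,X), (6,Y), (10,X), (11,X), (14,Y), (15,Y), (16,Y), (17,Y), (19,X), (19,Y), (22,X), (22,Y), (25,X), (25,Y)
ranks: 5->1, 6->2, 10->3, 11->4, 14->5, 15->6, 16->7, 17->8, 19->9.5, 19->9.5, 22->11.5, 22->11.5, 25->13.5, 25->13.5
Step 2: Rank sum for X: R1 = 1 + 3 + 4 + 9.5 + 11.5 + 13.5 = 42.5.
Step 3: U_X = R1 - n1(n1+1)/2 = 42.5 - 6*7/2 = 42.5 - 21 = 21.5.
       U_Y = n1*n2 - U_X = 48 - 21.5 = 26.5.
Step 4: Ties are present, so use the tie-corrected normal approximation (with continuity correction) for the p-value.
Step 5: p-value = 0.795593; compare to alpha = 0.05. fail to reject H0.

U_X = 21.5, p = 0.795593, fail to reject H0 at alpha = 0.05.


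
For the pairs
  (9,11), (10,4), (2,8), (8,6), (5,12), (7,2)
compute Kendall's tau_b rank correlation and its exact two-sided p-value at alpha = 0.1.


Step 1: Enumerate the 15 unordered pairs (i,j) with i<j and classify each by sign(x_j-x_i) * sign(y_j-y_i).
  (1,2):dx=+1,dy=-7->D; (1,3):dx=-7,dy=-3->C; (1,4):dx=-1,dy=-5->C; (1,5):dx=-4,dy=+1->D
  (1,6):dx=-2,dy=-9->C; (2,3):dx=-8,dy=+4->D; (2,4):dx=-2,dy=+2->D; (2,5):dx=-5,dy=+8->D
  (2,6):dx=-3,dy=-2->C; (3,4):dx=+6,dy=-2->D; (3,5):dx=+3,dy=+4->C; (3,6):dx=+5,dy=-6->D
  (4,5):dx=-3,dy=+6->D; (4,6):dx=-1,dy=-4->C; (5,6):dx=+2,dy=-10->D
Step 2: C = 6, D = 9, total pairs = 15.
Step 3: tau = (C - D)/(n(n-1)/2) = (6 - 9)/15 = -0.200000.
Step 4: Exact two-sided p-value (enumerate n! = 720 permutations of y under H0): p = 0.719444.
Step 5: alpha = 0.1. fail to reject H0.

tau_b = -0.2000 (C=6, D=9), p = 0.719444, fail to reject H0.


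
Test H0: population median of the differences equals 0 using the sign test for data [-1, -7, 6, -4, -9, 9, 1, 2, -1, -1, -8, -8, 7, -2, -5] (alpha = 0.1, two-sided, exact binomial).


Step 1: Discard zero differences. Original n = 15; n_eff = number of nonzero differences = 15.
Nonzero differences (with sign): -1, -7, +6, -4, -9, +9, +1, +2, -1, -1, -8, -8, +7, -2, -5
Step 2: Count signs: positive = 5, negative = 10.
Step 3: Under H0: P(positive) = 0.5, so the number of positives S ~ Bin(15, 0.5).
Step 4: Two-sided exact p-value = sum of Bin(15,0.5) probabilities at or below the observed probability = 0.301758.
Step 5: alpha = 0.1. fail to reject H0.

n_eff = 15, pos = 5, neg = 10, p = 0.301758, fail to reject H0.


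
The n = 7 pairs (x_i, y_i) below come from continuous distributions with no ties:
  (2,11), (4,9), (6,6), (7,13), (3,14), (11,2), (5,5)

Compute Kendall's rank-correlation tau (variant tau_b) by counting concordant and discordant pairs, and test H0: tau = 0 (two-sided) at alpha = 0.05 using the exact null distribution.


Step 1: Enumerate the 21 unordered pairs (i,j) with i<j and classify each by sign(x_j-x_i) * sign(y_j-y_i).
  (1,2):dx=+2,dy=-2->D; (1,3):dx=+4,dy=-5->D; (1,4):dx=+5,dy=+2->C; (1,5):dx=+1,dy=+3->C
  (1,6):dx=+9,dy=-9->D; (1,7):dx=+3,dy=-6->D; (2,3):dx=+2,dy=-3->D; (2,4):dx=+3,dy=+4->C
  (2,5):dx=-1,dy=+5->D; (2,6):dx=+7,dy=-7->D; (2,7):dx=+1,dy=-4->D; (3,4):dx=+1,dy=+7->C
  (3,5):dx=-3,dy=+8->D; (3,6):dx=+5,dy=-4->D; (3,7):dx=-1,dy=-1->C; (4,5):dx=-4,dy=+1->D
  (4,6):dx=+4,dy=-11->D; (4,7):dx=-2,dy=-8->C; (5,6):dx=+8,dy=-12->D; (5,7):dx=+2,dy=-9->D
  (6,7):dx=-6,dy=+3->D
Step 2: C = 6, D = 15, total pairs = 21.
Step 3: tau = (C - D)/(n(n-1)/2) = (6 - 15)/21 = -0.428571.
Step 4: Exact two-sided p-value (enumerate n! = 5040 permutations of y under H0): p = 0.238889.
Step 5: alpha = 0.05. fail to reject H0.

tau_b = -0.4286 (C=6, D=15), p = 0.238889, fail to reject H0.


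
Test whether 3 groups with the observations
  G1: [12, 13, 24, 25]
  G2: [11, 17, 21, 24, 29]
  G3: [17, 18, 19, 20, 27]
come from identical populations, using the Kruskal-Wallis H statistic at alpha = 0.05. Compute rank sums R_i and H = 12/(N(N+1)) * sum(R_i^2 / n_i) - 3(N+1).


Step 1: Combine all N = 14 observations and assign midranks.
sorted (value, group, rank): (11,G2,1), (12,G1,2), (13,G1,3), (17,G2,4.5), (17,G3,4.5), (18,G3,6), (19,G3,7), (20,G3,8), (21,G2,9), (24,G1,10.5), (24,G2,10.5), (25,G1,12), (27,G3,13), (29,G2,14)
Step 2: Sum ranks within each group.
R_1 = 27.5 (n_1 = 4)
R_2 = 39 (n_2 = 5)
R_3 = 38.5 (n_3 = 5)
Step 3: H = 12/(N(N+1)) * sum(R_i^2/n_i) - 3(N+1)
     = 12/(14*15) * (27.5^2/4 + 39^2/5 + 38.5^2/5) - 3*15
     = 0.057143 * 789.712 - 45
     = 0.126429.
Step 4: Ties present; correction factor C = 1 - 12/(14^3 - 14) = 0.995604. Corrected H = 0.126429 / 0.995604 = 0.126987.
Step 5: Under H0, H ~ chi^2(2); p-value = 0.938480.
Step 6: alpha = 0.05. fail to reject H0.

H = 0.1270, df = 2, p = 0.938480, fail to reject H0.


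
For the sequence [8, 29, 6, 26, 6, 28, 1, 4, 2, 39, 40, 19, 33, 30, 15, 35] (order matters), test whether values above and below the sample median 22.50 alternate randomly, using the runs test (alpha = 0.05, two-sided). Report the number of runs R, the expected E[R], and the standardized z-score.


Step 1: Compute median = 22.50; label A = above, B = below.
Labels in order: BABABABBBAABAABA  (n_A = 8, n_B = 8)
Step 2: Count runs R = 12.
Step 3: Under H0 (random ordering), E[R] = 2*n_A*n_B/(n_A+n_B) + 1 = 2*8*8/16 + 1 = 9.0000.
        Var[R] = 2*n_A*n_B*(2*n_A*n_B - n_A - n_B) / ((n_A+n_B)^2 * (n_A+n_B-1)) = 14336/3840 = 3.7333.
        SD[R] = 1.9322.
Step 4: Continuity-corrected z = (R - 0.5 - E[R]) / SD[R] = (12 - 0.5 - 9.0000) / 1.9322 = 1.2939.
Step 5: Two-sided p-value via normal approximation = 2*(1 - Phi(|z|)) = 0.195709.
Step 6: alpha = 0.05. fail to reject H0.

R = 12, z = 1.2939, p = 0.195709, fail to reject H0.


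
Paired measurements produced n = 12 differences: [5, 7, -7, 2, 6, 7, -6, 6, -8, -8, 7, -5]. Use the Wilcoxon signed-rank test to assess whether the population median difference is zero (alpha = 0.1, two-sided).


Step 1: Drop any zero differences (none here) and take |d_i|.
|d| = [5, 7, 7, 2, 6, 7, 6, 6, 8, 8, 7, 5]
Step 2: Midrank |d_i| (ties get averaged ranks).
ranks: |5|->2.5, |7|->8.5, |7|->8.5, |2|->1, |6|->5, |7|->8.5, |6|->5, |6|->5, |8|->11.5, |8|->11.5, |7|->8.5, |5|->2.5
Step 3: Attach original signs; sum ranks with positive sign and with negative sign.
W+ = 2.5 + 8.5 + 1 + 5 + 8.5 + 5 + 8.5 = 39
W- = 8.5 + 5 + 11.5 + 11.5 + 2.5 = 39
(Check: W+ + W- = 78 should equal n(n+1)/2 = 78.)
Step 4: Test statistic W = min(W+, W-) = 39.
Step 5: Ties in |d|, so use the tie-corrected normal approximation.
        E[W] = n(n+1)/4 = 12*13/4 = 39.
        Tie groups: |d|=5 (t=2), |d|=6 (t=3), |d|=7 (t=4), |d|=8 (t=2); sum(t^3 - t) = 96.
        Var[W] = n(n+1)(2n+1)/24 - sum(t^3-t)/48 = 3900/24 - 96/48 = 160.5.
        z = (W - E[W]) / sqrt(Var[W]) = (39 - 39) / 12.6689 = 0.0000.
        Two-sided p = 2*Phi(z) = 1.000000.
Step 6: alpha = 0.1. fail to reject H0.

W+ = 39, W- = 39, W = min = 39, p = 1.000000, fail to reject H0.


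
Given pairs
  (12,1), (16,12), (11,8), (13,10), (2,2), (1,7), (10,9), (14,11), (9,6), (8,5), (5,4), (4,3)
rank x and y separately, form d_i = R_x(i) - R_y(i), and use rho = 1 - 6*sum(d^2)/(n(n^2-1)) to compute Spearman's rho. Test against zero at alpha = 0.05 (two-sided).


Step 1: Rank x and y separately (midranks; no ties here).
rank(x): 12->9, 16->12, 11->8, 13->10, 2->2, 1->1, 10->7, 14->11, 9->6, 8->5, 5->4, 4->3
rank(y): 1->1, 12->12, 8->8, 10->10, 2->2, 7->7, 9->9, 11->11, 6->6, 5->5, 4->4, 3->3
Step 2: d_i = R_x(i) - R_y(i); compute d_i^2.
  (9-1)^2=64, (12-12)^2=0, (8-8)^2=0, (10-10)^2=0, (2-2)^2=0, (1-7)^2=36, (7-9)^2=4, (11-11)^2=0, (6-6)^2=0, (5-5)^2=0, (4-4)^2=0, (3-3)^2=0
sum(d^2) = 104.
Step 3: rho = 1 - 6*104 / (12*(12^2 - 1)) = 1 - 624/1716 = 0.636364.
Step 4: Under H0, t = rho * sqrt((n-2)/(1-rho^2)) = 2.6087 ~ t(10).
Step 5: Two-sided p-value from the t-distribution with 10 df = 0.026097.
Step 6: alpha = 0.05. reject H0.

rho = 0.6364, p = 0.026097, reject H0 at alpha = 0.05.


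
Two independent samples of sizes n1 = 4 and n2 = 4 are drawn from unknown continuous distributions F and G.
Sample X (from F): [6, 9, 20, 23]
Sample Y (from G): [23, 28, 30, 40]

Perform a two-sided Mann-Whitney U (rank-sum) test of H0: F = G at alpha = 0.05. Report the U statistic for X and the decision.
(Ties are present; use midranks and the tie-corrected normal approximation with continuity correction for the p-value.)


Step 1: Combine and sort all 8 observations; assign midranks.
sorted (value, group): (6,X), (9,X), (20,X), (23,X), (23,Y), (28,Y), (30,Y), (40,Y)
ranks: 6->1, 9->2, 20->3, 23->4.5, 23->4.5, 28->6, 30->7, 40->8
Step 2: Rank sum for X: R1 = 1 + 2 + 3 + 4.5 = 10.5.
Step 3: U_X = R1 - n1(n1+1)/2 = 10.5 - 4*5/2 = 10.5 - 10 = 0.5.
       U_Y = n1*n2 - U_X = 16 - 0.5 = 15.5.
Step 4: Ties are present, so use the tie-corrected normal approximation (with continuity correction) for the p-value.
Step 5: p-value = 0.042066; compare to alpha = 0.05. reject H0.

U_X = 0.5, p = 0.042066, reject H0 at alpha = 0.05.


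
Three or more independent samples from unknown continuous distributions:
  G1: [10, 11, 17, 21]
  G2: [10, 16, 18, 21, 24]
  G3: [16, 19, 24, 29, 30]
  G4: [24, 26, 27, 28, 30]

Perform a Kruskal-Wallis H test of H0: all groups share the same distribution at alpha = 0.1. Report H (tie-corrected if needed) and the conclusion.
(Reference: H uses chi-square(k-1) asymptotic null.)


Step 1: Combine all N = 19 observations and assign midranks.
sorted (value, group, rank): (10,G1,1.5), (10,G2,1.5), (11,G1,3), (16,G2,4.5), (16,G3,4.5), (17,G1,6), (18,G2,7), (19,G3,8), (21,G1,9.5), (21,G2,9.5), (24,G2,12), (24,G3,12), (24,G4,12), (26,G4,14), (27,G4,15), (28,G4,16), (29,G3,17), (30,G3,18.5), (30,G4,18.5)
Step 2: Sum ranks within each group.
R_1 = 20 (n_1 = 4)
R_2 = 34.5 (n_2 = 5)
R_3 = 60 (n_3 = 5)
R_4 = 75.5 (n_4 = 5)
Step 3: H = 12/(N(N+1)) * sum(R_i^2/n_i) - 3(N+1)
     = 12/(19*20) * (20^2/4 + 34.5^2/5 + 60^2/5 + 75.5^2/5) - 3*20
     = 0.031579 * 2198.1 - 60
     = 9.413684.
Step 4: Ties present; correction factor C = 1 - 48/(19^3 - 19) = 0.992982. Corrected H = 9.413684 / 0.992982 = 9.480212.
Step 5: Under H0, H ~ chi^2(3); p-value = 0.023543.
Step 6: alpha = 0.1. reject H0.

H = 9.4802, df = 3, p = 0.023543, reject H0.


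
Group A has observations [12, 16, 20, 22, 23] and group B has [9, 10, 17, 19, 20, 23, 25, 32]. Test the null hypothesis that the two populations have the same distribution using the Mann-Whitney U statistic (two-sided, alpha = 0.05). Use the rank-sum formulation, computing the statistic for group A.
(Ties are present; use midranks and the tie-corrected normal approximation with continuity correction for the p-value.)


Step 1: Combine and sort all 13 observations; assign midranks.
sorted (value, group): (9,Y), (10,Y), (12,X), (16,X), (17,Y), (19,Y), (20,X), (20,Y), (22,X), (23,X), (23,Y), (25,Y), (32,Y)
ranks: 9->1, 10->2, 12->3, 16->4, 17->5, 19->6, 20->7.5, 20->7.5, 22->9, 23->10.5, 23->10.5, 25->12, 32->13
Step 2: Rank sum for X: R1 = 3 + 4 + 7.5 + 9 + 10.5 = 34.
Step 3: U_X = R1 - n1(n1+1)/2 = 34 - 5*6/2 = 34 - 15 = 19.
       U_Y = n1*n2 - U_X = 40 - 19 = 21.
Step 4: Ties are present, so use the tie-corrected normal approximation (with continuity correction) for the p-value.
Step 5: p-value = 0.941492; compare to alpha = 0.05. fail to reject H0.

U_X = 19, p = 0.941492, fail to reject H0 at alpha = 0.05.


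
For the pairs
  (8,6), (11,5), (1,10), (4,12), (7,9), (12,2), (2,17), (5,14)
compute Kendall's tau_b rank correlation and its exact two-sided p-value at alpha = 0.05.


Step 1: Enumerate the 28 unordered pairs (i,j) with i<j and classify each by sign(x_j-x_i) * sign(y_j-y_i).
  (1,2):dx=+3,dy=-1->D; (1,3):dx=-7,dy=+4->D; (1,4):dx=-4,dy=+6->D; (1,5):dx=-1,dy=+3->D
  (1,6):dx=+4,dy=-4->D; (1,7):dx=-6,dy=+11->D; (1,8):dx=-3,dy=+8->D; (2,3):dx=-10,dy=+5->D
  (2,4):dx=-7,dy=+7->D; (2,5):dx=-4,dy=+4->D; (2,6):dx=+1,dy=-3->D; (2,7):dx=-9,dy=+12->D
  (2,8):dx=-6,dy=+9->D; (3,4):dx=+3,dy=+2->C; (3,5):dx=+6,dy=-1->D; (3,6):dx=+11,dy=-8->D
  (3,7):dx=+1,dy=+7->C; (3,8):dx=+4,dy=+4->C; (4,5):dx=+3,dy=-3->D; (4,6):dx=+8,dy=-10->D
  (4,7):dx=-2,dy=+5->D; (4,8):dx=+1,dy=+2->C; (5,6):dx=+5,dy=-7->D; (5,7):dx=-5,dy=+8->D
  (5,8):dx=-2,dy=+5->D; (6,7):dx=-10,dy=+15->D; (6,8):dx=-7,dy=+12->D; (7,8):dx=+3,dy=-3->D
Step 2: C = 4, D = 24, total pairs = 28.
Step 3: tau = (C - D)/(n(n-1)/2) = (4 - 24)/28 = -0.714286.
Step 4: Exact two-sided p-value (enumerate n! = 40320 permutations of y under H0): p = 0.014137.
Step 5: alpha = 0.05. reject H0.

tau_b = -0.7143 (C=4, D=24), p = 0.014137, reject H0.


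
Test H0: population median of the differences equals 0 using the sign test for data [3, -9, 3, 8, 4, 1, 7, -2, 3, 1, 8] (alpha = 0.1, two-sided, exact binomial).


Step 1: Discard zero differences. Original n = 11; n_eff = number of nonzero differences = 11.
Nonzero differences (with sign): +3, -9, +3, +8, +4, +1, +7, -2, +3, +1, +8
Step 2: Count signs: positive = 9, negative = 2.
Step 3: Under H0: P(positive) = 0.5, so the number of positives S ~ Bin(11, 0.5).
Step 4: Two-sided exact p-value = sum of Bin(11,0.5) probabilities at or below the observed probability = 0.065430.
Step 5: alpha = 0.1. reject H0.

n_eff = 11, pos = 9, neg = 2, p = 0.065430, reject H0.


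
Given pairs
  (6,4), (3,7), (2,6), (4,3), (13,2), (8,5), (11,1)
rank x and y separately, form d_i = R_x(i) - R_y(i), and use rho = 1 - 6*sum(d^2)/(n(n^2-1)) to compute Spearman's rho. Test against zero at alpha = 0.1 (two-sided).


Step 1: Rank x and y separately (midranks; no ties here).
rank(x): 6->4, 3->2, 2->1, 4->3, 13->7, 8->5, 11->6
rank(y): 4->4, 7->7, 6->6, 3->3, 2->2, 5->5, 1->1
Step 2: d_i = R_x(i) - R_y(i); compute d_i^2.
  (4-4)^2=0, (2-7)^2=25, (1-6)^2=25, (3-3)^2=0, (7-2)^2=25, (5-5)^2=0, (6-1)^2=25
sum(d^2) = 100.
Step 3: rho = 1 - 6*100 / (7*(7^2 - 1)) = 1 - 600/336 = -0.785714.
Step 4: Under H0, t = rho * sqrt((n-2)/(1-rho^2)) = -2.8402 ~ t(5).
Step 5: Two-sided p-value from the t-distribution with 5 df = 0.036238.
Step 6: alpha = 0.1. reject H0.

rho = -0.7857, p = 0.036238, reject H0 at alpha = 0.1.


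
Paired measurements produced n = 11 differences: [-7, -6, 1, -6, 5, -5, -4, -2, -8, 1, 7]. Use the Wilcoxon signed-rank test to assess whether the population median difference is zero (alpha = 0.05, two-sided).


Step 1: Drop any zero differences (none here) and take |d_i|.
|d| = [7, 6, 1, 6, 5, 5, 4, 2, 8, 1, 7]
Step 2: Midrank |d_i| (ties get averaged ranks).
ranks: |7|->9.5, |6|->7.5, |1|->1.5, |6|->7.5, |5|->5.5, |5|->5.5, |4|->4, |2|->3, |8|->11, |1|->1.5, |7|->9.5
Step 3: Attach original signs; sum ranks with positive sign and with negative sign.
W+ = 1.5 + 5.5 + 1.5 + 9.5 = 18
W- = 9.5 + 7.5 + 7.5 + 5.5 + 4 + 3 + 11 = 48
(Check: W+ + W- = 66 should equal n(n+1)/2 = 66.)
Step 4: Test statistic W = min(W+, W-) = 18.
Step 5: Ties in |d|, so use the tie-corrected normal approximation.
        E[W] = n(n+1)/4 = 11*12/4 = 33.
        Tie groups: |d|=1 (t=2), |d|=5 (t=2), |d|=6 (t=2), |d|=7 (t=2); sum(t^3 - t) = 24.
        Var[W] = n(n+1)(2n+1)/24 - sum(t^3-t)/48 = 3036/24 - 24/48 = 126.
        z = (W - E[W]) / sqrt(Var[W]) = (18 - 33) / 11.2250 = -1.3363.
        Two-sided p = 2*Phi(z) = 0.181449.
Step 6: alpha = 0.05. fail to reject H0.

W+ = 18, W- = 48, W = min = 18, p = 0.181449, fail to reject H0.


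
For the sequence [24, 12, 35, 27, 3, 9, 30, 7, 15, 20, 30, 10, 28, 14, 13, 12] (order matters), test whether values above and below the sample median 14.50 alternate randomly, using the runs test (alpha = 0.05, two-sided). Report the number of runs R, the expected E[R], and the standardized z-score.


Step 1: Compute median = 14.50; label A = above, B = below.
Labels in order: ABAABBABAAABABBB  (n_A = 8, n_B = 8)
Step 2: Count runs R = 10.
Step 3: Under H0 (random ordering), E[R] = 2*n_A*n_B/(n_A+n_B) + 1 = 2*8*8/16 + 1 = 9.0000.
        Var[R] = 2*n_A*n_B*(2*n_A*n_B - n_A - n_B) / ((n_A+n_B)^2 * (n_A+n_B-1)) = 14336/3840 = 3.7333.
        SD[R] = 1.9322.
Step 4: Continuity-corrected z = (R - 0.5 - E[R]) / SD[R] = (10 - 0.5 - 9.0000) / 1.9322 = 0.2588.
Step 5: Two-sided p-value via normal approximation = 2*(1 - Phi(|z|)) = 0.795809.
Step 6: alpha = 0.05. fail to reject H0.

R = 10, z = 0.2588, p = 0.795809, fail to reject H0.


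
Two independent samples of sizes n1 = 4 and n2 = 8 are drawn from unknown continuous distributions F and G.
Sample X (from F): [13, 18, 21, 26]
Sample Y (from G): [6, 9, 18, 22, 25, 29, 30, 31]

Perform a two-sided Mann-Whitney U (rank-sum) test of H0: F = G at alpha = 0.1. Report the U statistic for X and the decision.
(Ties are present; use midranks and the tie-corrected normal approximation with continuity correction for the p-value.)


Step 1: Combine and sort all 12 observations; assign midranks.
sorted (value, group): (6,Y), (9,Y), (13,X), (18,X), (18,Y), (21,X), (22,Y), (25,Y), (26,X), (29,Y), (30,Y), (31,Y)
ranks: 6->1, 9->2, 13->3, 18->4.5, 18->4.5, 21->6, 22->7, 25->8, 26->9, 29->10, 30->11, 31->12
Step 2: Rank sum for X: R1 = 3 + 4.5 + 6 + 9 = 22.5.
Step 3: U_X = R1 - n1(n1+1)/2 = 22.5 - 4*5/2 = 22.5 - 10 = 12.5.
       U_Y = n1*n2 - U_X = 32 - 12.5 = 19.5.
Step 4: Ties are present, so use the tie-corrected normal approximation (with continuity correction) for the p-value.
Step 5: p-value = 0.609759; compare to alpha = 0.1. fail to reject H0.

U_X = 12.5, p = 0.609759, fail to reject H0 at alpha = 0.1.


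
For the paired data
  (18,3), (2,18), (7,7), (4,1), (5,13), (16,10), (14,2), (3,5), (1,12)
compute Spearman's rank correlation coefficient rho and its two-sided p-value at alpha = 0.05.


Step 1: Rank x and y separately (midranks; no ties here).
rank(x): 18->9, 2->2, 7->6, 4->4, 5->5, 16->8, 14->7, 3->3, 1->1
rank(y): 3->3, 18->9, 7->5, 1->1, 13->8, 10->6, 2->2, 5->4, 12->7
Step 2: d_i = R_x(i) - R_y(i); compute d_i^2.
  (9-3)^2=36, (2-9)^2=49, (6-5)^2=1, (4-1)^2=9, (5-8)^2=9, (8-6)^2=4, (7-2)^2=25, (3-4)^2=1, (1-7)^2=36
sum(d^2) = 170.
Step 3: rho = 1 - 6*170 / (9*(9^2 - 1)) = 1 - 1020/720 = -0.416667.
Step 4: Under H0, t = rho * sqrt((n-2)/(1-rho^2)) = -1.2127 ~ t(7).
Step 5: Two-sided p-value from the t-distribution with 7 df = 0.264586.
Step 6: alpha = 0.05. fail to reject H0.

rho = -0.4167, p = 0.264586, fail to reject H0 at alpha = 0.05.


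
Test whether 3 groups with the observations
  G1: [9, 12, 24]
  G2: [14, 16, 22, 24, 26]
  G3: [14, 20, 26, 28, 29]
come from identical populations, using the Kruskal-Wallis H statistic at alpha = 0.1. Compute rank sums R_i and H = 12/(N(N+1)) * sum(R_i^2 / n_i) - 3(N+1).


Step 1: Combine all N = 13 observations and assign midranks.
sorted (value, group, rank): (9,G1,1), (12,G1,2), (14,G2,3.5), (14,G3,3.5), (16,G2,5), (20,G3,6), (22,G2,7), (24,G1,8.5), (24,G2,8.5), (26,G2,10.5), (26,G3,10.5), (28,G3,12), (29,G3,13)
Step 2: Sum ranks within each group.
R_1 = 11.5 (n_1 = 3)
R_2 = 34.5 (n_2 = 5)
R_3 = 45 (n_3 = 5)
Step 3: H = 12/(N(N+1)) * sum(R_i^2/n_i) - 3(N+1)
     = 12/(13*14) * (11.5^2/3 + 34.5^2/5 + 45^2/5) - 3*14
     = 0.065934 * 687.133 - 42
     = 3.305495.
Step 4: Ties present; correction factor C = 1 - 18/(13^3 - 13) = 0.991758. Corrected H = 3.305495 / 0.991758 = 3.332964.
Step 5: Under H0, H ~ chi^2(2); p-value = 0.188910.
Step 6: alpha = 0.1. fail to reject H0.

H = 3.3330, df = 2, p = 0.188910, fail to reject H0.


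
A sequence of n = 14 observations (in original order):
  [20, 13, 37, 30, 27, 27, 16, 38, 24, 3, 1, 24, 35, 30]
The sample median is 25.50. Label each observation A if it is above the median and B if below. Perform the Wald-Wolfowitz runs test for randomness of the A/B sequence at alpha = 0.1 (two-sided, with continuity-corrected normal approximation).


Step 1: Compute median = 25.50; label A = above, B = below.
Labels in order: BBAAAABABBBBAA  (n_A = 7, n_B = 7)
Step 2: Count runs R = 6.
Step 3: Under H0 (random ordering), E[R] = 2*n_A*n_B/(n_A+n_B) + 1 = 2*7*7/14 + 1 = 8.0000.
        Var[R] = 2*n_A*n_B*(2*n_A*n_B - n_A - n_B) / ((n_A+n_B)^2 * (n_A+n_B-1)) = 8232/2548 = 3.2308.
        SD[R] = 1.7974.
Step 4: Continuity-corrected z = (R + 0.5 - E[R]) / SD[R] = (6 + 0.5 - 8.0000) / 1.7974 = -0.8345.
Step 5: Two-sided p-value via normal approximation = 2*(1 - Phi(|z|)) = 0.403986.
Step 6: alpha = 0.1. fail to reject H0.

R = 6, z = -0.8345, p = 0.403986, fail to reject H0.


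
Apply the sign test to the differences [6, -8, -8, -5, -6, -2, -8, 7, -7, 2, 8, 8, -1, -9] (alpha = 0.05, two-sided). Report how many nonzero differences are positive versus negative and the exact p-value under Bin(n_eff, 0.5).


Step 1: Discard zero differences. Original n = 14; n_eff = number of nonzero differences = 14.
Nonzero differences (with sign): +6, -8, -8, -5, -6, -2, -8, +7, -7, +2, +8, +8, -1, -9
Step 2: Count signs: positive = 5, negative = 9.
Step 3: Under H0: P(positive) = 0.5, so the number of positives S ~ Bin(14, 0.5).
Step 4: Two-sided exact p-value = sum of Bin(14,0.5) probabilities at or below the observed probability = 0.423950.
Step 5: alpha = 0.05. fail to reject H0.

n_eff = 14, pos = 5, neg = 9, p = 0.423950, fail to reject H0.


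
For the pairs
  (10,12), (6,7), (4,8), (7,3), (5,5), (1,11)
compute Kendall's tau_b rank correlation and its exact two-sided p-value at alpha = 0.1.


Step 1: Enumerate the 15 unordered pairs (i,j) with i<j and classify each by sign(x_j-x_i) * sign(y_j-y_i).
  (1,2):dx=-4,dy=-5->C; (1,3):dx=-6,dy=-4->C; (1,4):dx=-3,dy=-9->C; (1,5):dx=-5,dy=-7->C
  (1,6):dx=-9,dy=-1->C; (2,3):dx=-2,dy=+1->D; (2,4):dx=+1,dy=-4->D; (2,5):dx=-1,dy=-2->C
  (2,6):dx=-5,dy=+4->D; (3,4):dx=+3,dy=-5->D; (3,5):dx=+1,dy=-3->D; (3,6):dx=-3,dy=+3->D
  (4,5):dx=-2,dy=+2->D; (4,6):dx=-6,dy=+8->D; (5,6):dx=-4,dy=+6->D
Step 2: C = 6, D = 9, total pairs = 15.
Step 3: tau = (C - D)/(n(n-1)/2) = (6 - 9)/15 = -0.200000.
Step 4: Exact two-sided p-value (enumerate n! = 720 permutations of y under H0): p = 0.719444.
Step 5: alpha = 0.1. fail to reject H0.

tau_b = -0.2000 (C=6, D=9), p = 0.719444, fail to reject H0.


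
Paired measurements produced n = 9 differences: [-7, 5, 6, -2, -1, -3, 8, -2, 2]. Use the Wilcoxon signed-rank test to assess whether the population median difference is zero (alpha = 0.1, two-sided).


Step 1: Drop any zero differences (none here) and take |d_i|.
|d| = [7, 5, 6, 2, 1, 3, 8, 2, 2]
Step 2: Midrank |d_i| (ties get averaged ranks).
ranks: |7|->8, |5|->6, |6|->7, |2|->3, |1|->1, |3|->5, |8|->9, |2|->3, |2|->3
Step 3: Attach original signs; sum ranks with positive sign and with negative sign.
W+ = 6 + 7 + 9 + 3 = 25
W- = 8 + 3 + 1 + 5 + 3 = 20
(Check: W+ + W- = 45 should equal n(n+1)/2 = 45.)
Step 4: Test statistic W = min(W+, W-) = 20.
Step 5: Ties in |d|, so use the tie-corrected normal approximation.
        E[W] = n(n+1)/4 = 9*10/4 = 22.5.
        Tie groups: |d|=2 (t=3); sum(t^3 - t) = 24.
        Var[W] = n(n+1)(2n+1)/24 - sum(t^3-t)/48 = 1710/24 - 24/48 = 70.75.
        z = (W - E[W]) / sqrt(Var[W]) = (20 - 22.5) / 8.4113 = -0.2972.
        Two-sided p = 2*Phi(z) = 0.766299.
Step 6: alpha = 0.1. fail to reject H0.

W+ = 25, W- = 20, W = min = 20, p = 0.766299, fail to reject H0.


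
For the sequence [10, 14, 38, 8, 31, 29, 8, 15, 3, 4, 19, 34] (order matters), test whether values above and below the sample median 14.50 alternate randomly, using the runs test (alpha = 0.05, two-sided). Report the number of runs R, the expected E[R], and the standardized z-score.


Step 1: Compute median = 14.50; label A = above, B = below.
Labels in order: BBABAABABBAA  (n_A = 6, n_B = 6)
Step 2: Count runs R = 8.
Step 3: Under H0 (random ordering), E[R] = 2*n_A*n_B/(n_A+n_B) + 1 = 2*6*6/12 + 1 = 7.0000.
        Var[R] = 2*n_A*n_B*(2*n_A*n_B - n_A - n_B) / ((n_A+n_B)^2 * (n_A+n_B-1)) = 4320/1584 = 2.7273.
        SD[R] = 1.6514.
Step 4: Continuity-corrected z = (R - 0.5 - E[R]) / SD[R] = (8 - 0.5 - 7.0000) / 1.6514 = 0.3028.
Step 5: Two-sided p-value via normal approximation = 2*(1 - Phi(|z|)) = 0.762069.
Step 6: alpha = 0.05. fail to reject H0.

R = 8, z = 0.3028, p = 0.762069, fail to reject H0.


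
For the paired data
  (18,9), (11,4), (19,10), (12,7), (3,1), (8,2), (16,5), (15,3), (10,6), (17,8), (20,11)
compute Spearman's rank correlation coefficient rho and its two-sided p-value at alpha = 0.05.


Step 1: Rank x and y separately (midranks; no ties here).
rank(x): 18->9, 11->4, 19->10, 12->5, 3->1, 8->2, 16->7, 15->6, 10->3, 17->8, 20->11
rank(y): 9->9, 4->4, 10->10, 7->7, 1->1, 2->2, 5->5, 3->3, 6->6, 8->8, 11->11
Step 2: d_i = R_x(i) - R_y(i); compute d_i^2.
  (9-9)^2=0, (4-4)^2=0, (10-10)^2=0, (5-7)^2=4, (1-1)^2=0, (2-2)^2=0, (7-5)^2=4, (6-3)^2=9, (3-6)^2=9, (8-8)^2=0, (11-11)^2=0
sum(d^2) = 26.
Step 3: rho = 1 - 6*26 / (11*(11^2 - 1)) = 1 - 156/1320 = 0.881818.
Step 4: Under H0, t = rho * sqrt((n-2)/(1-rho^2)) = 5.6097 ~ t(9).
Step 5: Two-sided p-value from the t-distribution with 9 df = 0.000330.
Step 6: alpha = 0.05. reject H0.

rho = 0.8818, p = 0.000330, reject H0 at alpha = 0.05.


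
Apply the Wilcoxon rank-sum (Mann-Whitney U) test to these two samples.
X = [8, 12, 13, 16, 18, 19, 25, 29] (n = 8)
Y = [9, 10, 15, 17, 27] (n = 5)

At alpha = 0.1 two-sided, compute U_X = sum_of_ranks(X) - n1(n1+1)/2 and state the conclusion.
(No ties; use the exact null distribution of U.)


Step 1: Combine and sort all 13 observations; assign midranks.
sorted (value, group): (8,X), (9,Y), (10,Y), (12,X), (13,X), (15,Y), (16,X), (17,Y), (18,X), (19,X), (25,X), (27,Y), (29,X)
ranks: 8->1, 9->2, 10->3, 12->4, 13->5, 15->6, 16->7, 17->8, 18->9, 19->10, 25->11, 27->12, 29->13
Step 2: Rank sum for X: R1 = 1 + 4 + 5 + 7 + 9 + 10 + 11 + 13 = 60.
Step 3: U_X = R1 - n1(n1+1)/2 = 60 - 8*9/2 = 60 - 36 = 24.
       U_Y = n1*n2 - U_X = 40 - 24 = 16.
Step 4: No ties, so the exact null distribution of U (based on enumerating the C(13,8) = 1287 equally likely rank assignments) gives the two-sided p-value.
Step 5: p-value = 0.621601; compare to alpha = 0.1. fail to reject H0.

U_X = 24, p = 0.621601, fail to reject H0 at alpha = 0.1.


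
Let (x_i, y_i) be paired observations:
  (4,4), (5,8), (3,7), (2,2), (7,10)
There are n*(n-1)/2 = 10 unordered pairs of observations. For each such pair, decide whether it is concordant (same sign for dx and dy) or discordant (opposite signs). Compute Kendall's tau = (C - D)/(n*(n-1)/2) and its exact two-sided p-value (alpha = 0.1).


Step 1: Enumerate the 10 unordered pairs (i,j) with i<j and classify each by sign(x_j-x_i) * sign(y_j-y_i).
  (1,2):dx=+1,dy=+4->C; (1,3):dx=-1,dy=+3->D; (1,4):dx=-2,dy=-2->C; (1,5):dx=+3,dy=+6->C
  (2,3):dx=-2,dy=-1->C; (2,4):dx=-3,dy=-6->C; (2,5):dx=+2,dy=+2->C; (3,4):dx=-1,dy=-5->C
  (3,5):dx=+4,dy=+3->C; (4,5):dx=+5,dy=+8->C
Step 2: C = 9, D = 1, total pairs = 10.
Step 3: tau = (C - D)/(n(n-1)/2) = (9 - 1)/10 = 0.800000.
Step 4: Exact two-sided p-value (enumerate n! = 120 permutations of y under H0): p = 0.083333.
Step 5: alpha = 0.1. reject H0.

tau_b = 0.8000 (C=9, D=1), p = 0.083333, reject H0.


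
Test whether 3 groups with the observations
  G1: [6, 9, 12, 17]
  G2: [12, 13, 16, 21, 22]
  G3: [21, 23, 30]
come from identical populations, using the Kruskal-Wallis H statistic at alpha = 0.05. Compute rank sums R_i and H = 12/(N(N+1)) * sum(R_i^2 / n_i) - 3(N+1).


Step 1: Combine all N = 12 observations and assign midranks.
sorted (value, group, rank): (6,G1,1), (9,G1,2), (12,G1,3.5), (12,G2,3.5), (13,G2,5), (16,G2,6), (17,G1,7), (21,G2,8.5), (21,G3,8.5), (22,G2,10), (23,G3,11), (30,G3,12)
Step 2: Sum ranks within each group.
R_1 = 13.5 (n_1 = 4)
R_2 = 33 (n_2 = 5)
R_3 = 31.5 (n_3 = 3)
Step 3: H = 12/(N(N+1)) * sum(R_i^2/n_i) - 3(N+1)
     = 12/(12*13) * (13.5^2/4 + 33^2/5 + 31.5^2/3) - 3*13
     = 0.076923 * 594.112 - 39
     = 6.700962.
Step 4: Ties present; correction factor C = 1 - 12/(12^3 - 12) = 0.993007. Corrected H = 6.700962 / 0.993007 = 6.748151.
Step 5: Under H0, H ~ chi^2(2); p-value = 0.034250.
Step 6: alpha = 0.05. reject H0.

H = 6.7482, df = 2, p = 0.034250, reject H0.


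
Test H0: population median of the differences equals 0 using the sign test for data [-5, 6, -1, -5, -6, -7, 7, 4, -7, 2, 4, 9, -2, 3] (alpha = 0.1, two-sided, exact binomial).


Step 1: Discard zero differences. Original n = 14; n_eff = number of nonzero differences = 14.
Nonzero differences (with sign): -5, +6, -1, -5, -6, -7, +7, +4, -7, +2, +4, +9, -2, +3
Step 2: Count signs: positive = 7, negative = 7.
Step 3: Under H0: P(positive) = 0.5, so the number of positives S ~ Bin(14, 0.5).
Step 4: Two-sided exact p-value = sum of Bin(14,0.5) probabilities at or below the observed probability = 1.000000.
Step 5: alpha = 0.1. fail to reject H0.

n_eff = 14, pos = 7, neg = 7, p = 1.000000, fail to reject H0.


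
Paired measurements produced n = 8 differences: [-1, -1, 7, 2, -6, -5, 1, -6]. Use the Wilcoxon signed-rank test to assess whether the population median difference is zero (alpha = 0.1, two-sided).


Step 1: Drop any zero differences (none here) and take |d_i|.
|d| = [1, 1, 7, 2, 6, 5, 1, 6]
Step 2: Midrank |d_i| (ties get averaged ranks).
ranks: |1|->2, |1|->2, |7|->8, |2|->4, |6|->6.5, |5|->5, |1|->2, |6|->6.5
Step 3: Attach original signs; sum ranks with positive sign and with negative sign.
W+ = 8 + 4 + 2 = 14
W- = 2 + 2 + 6.5 + 5 + 6.5 = 22
(Check: W+ + W- = 36 should equal n(n+1)/2 = 36.)
Step 4: Test statistic W = min(W+, W-) = 14.
Step 5: Ties in |d|, so use the tie-corrected normal approximation.
        E[W] = n(n+1)/4 = 8*9/4 = 18.
        Tie groups: |d|=1 (t=3), |d|=6 (t=2); sum(t^3 - t) = 30.
        Var[W] = n(n+1)(2n+1)/24 - sum(t^3-t)/48 = 1224/24 - 30/48 = 50.375.
        z = (W - E[W]) / sqrt(Var[W]) = (14 - 18) / 7.0975 = -0.5636.
        Two-sided p = 2*Phi(z) = 0.573043.
Step 6: alpha = 0.1. fail to reject H0.

W+ = 14, W- = 22, W = min = 14, p = 0.573043, fail to reject H0.


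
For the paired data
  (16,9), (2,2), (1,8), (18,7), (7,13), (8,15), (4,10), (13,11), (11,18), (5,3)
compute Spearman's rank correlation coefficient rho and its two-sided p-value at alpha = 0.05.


Step 1: Rank x and y separately (midranks; no ties here).
rank(x): 16->9, 2->2, 1->1, 18->10, 7->5, 8->6, 4->3, 13->8, 11->7, 5->4
rank(y): 9->5, 2->1, 8->4, 7->3, 13->8, 15->9, 10->6, 11->7, 18->10, 3->2
Step 2: d_i = R_x(i) - R_y(i); compute d_i^2.
  (9-5)^2=16, (2-1)^2=1, (1-4)^2=9, (10-3)^2=49, (5-8)^2=9, (6-9)^2=9, (3-6)^2=9, (8-7)^2=1, (7-10)^2=9, (4-2)^2=4
sum(d^2) = 116.
Step 3: rho = 1 - 6*116 / (10*(10^2 - 1)) = 1 - 696/990 = 0.296970.
Step 4: Under H0, t = rho * sqrt((n-2)/(1-rho^2)) = 0.8796 ~ t(8).
Step 5: Two-sided p-value from the t-distribution with 8 df = 0.404702.
Step 6: alpha = 0.05. fail to reject H0.

rho = 0.2970, p = 0.404702, fail to reject H0 at alpha = 0.05.
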